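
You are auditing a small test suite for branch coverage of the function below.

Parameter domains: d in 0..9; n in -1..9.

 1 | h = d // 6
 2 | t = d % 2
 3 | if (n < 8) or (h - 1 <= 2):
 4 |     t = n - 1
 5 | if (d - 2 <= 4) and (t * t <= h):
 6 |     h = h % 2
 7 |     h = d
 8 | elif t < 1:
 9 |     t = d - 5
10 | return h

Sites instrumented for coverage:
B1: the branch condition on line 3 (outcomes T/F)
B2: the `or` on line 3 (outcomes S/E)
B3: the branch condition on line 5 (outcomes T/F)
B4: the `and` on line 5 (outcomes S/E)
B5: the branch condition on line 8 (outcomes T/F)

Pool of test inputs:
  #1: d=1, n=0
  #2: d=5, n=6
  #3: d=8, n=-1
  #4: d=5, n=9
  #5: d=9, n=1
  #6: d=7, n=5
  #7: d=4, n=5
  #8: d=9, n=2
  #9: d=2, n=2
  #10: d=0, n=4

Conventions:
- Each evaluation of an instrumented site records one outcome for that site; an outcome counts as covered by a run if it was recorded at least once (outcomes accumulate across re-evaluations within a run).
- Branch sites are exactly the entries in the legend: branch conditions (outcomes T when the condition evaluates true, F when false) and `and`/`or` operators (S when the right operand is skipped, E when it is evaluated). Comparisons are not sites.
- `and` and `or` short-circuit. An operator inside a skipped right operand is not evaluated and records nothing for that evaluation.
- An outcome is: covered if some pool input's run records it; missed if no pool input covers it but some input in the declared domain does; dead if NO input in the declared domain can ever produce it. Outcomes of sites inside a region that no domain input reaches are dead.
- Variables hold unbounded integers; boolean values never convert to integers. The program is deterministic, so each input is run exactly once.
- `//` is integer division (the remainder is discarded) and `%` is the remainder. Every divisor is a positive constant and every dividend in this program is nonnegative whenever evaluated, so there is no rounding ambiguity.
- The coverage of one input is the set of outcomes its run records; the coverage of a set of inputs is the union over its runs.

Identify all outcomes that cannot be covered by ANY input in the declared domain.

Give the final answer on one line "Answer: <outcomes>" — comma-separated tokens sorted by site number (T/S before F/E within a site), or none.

exhaustive pass over the 110-input domain:
  B1=F: zero occurrences over every domain input -> dead
  reachable outcomes have witnesses, e.g. B1=T (e.g. d=0, n=-1), B2=S (e.g. d=0, n=-1), B2=E (e.g. d=0, n=8), B3=T (e.g. d=0, n=1)

Answer: B1=F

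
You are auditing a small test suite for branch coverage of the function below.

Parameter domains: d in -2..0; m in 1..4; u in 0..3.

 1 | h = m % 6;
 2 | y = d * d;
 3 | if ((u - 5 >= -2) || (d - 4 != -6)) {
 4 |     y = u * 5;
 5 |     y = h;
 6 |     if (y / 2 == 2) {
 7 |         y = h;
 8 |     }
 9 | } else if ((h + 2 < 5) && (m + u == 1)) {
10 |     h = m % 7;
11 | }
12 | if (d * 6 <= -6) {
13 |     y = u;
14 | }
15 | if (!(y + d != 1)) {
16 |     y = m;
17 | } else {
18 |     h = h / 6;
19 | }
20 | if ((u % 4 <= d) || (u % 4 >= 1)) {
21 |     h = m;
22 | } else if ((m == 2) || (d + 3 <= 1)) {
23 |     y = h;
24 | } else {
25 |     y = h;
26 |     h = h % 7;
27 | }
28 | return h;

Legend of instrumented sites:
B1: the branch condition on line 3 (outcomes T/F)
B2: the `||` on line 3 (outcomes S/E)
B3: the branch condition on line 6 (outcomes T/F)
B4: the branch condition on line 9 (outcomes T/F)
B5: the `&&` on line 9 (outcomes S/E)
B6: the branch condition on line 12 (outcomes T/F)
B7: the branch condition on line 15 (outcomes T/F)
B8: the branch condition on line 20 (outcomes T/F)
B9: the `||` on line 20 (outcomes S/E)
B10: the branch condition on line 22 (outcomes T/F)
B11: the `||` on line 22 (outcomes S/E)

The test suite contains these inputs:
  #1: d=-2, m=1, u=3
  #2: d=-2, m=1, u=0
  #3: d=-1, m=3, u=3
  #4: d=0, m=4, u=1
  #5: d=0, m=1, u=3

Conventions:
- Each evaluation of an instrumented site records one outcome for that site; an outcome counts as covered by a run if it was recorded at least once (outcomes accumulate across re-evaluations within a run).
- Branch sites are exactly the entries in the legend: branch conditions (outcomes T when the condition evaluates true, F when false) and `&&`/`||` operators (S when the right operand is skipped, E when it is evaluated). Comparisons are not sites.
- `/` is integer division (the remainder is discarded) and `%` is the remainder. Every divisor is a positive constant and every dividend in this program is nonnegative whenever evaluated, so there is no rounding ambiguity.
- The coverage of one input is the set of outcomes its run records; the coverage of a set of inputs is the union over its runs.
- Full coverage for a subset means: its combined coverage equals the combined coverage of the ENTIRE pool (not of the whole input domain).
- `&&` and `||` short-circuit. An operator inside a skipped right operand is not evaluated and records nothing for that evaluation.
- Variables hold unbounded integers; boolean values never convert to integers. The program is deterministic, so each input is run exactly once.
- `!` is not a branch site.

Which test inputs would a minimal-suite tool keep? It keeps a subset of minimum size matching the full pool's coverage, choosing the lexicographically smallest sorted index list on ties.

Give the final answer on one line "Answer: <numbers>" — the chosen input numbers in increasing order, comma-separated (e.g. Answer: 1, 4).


#1 (d=-2, m=1, u=3) -> covered: B1=T, B2=S, B3=F, B6=T, B7=T, B8=T, B9=E
#2 (d=-2, m=1, u=0) -> covered: B1=F, B2=E, B4=T, B5=E, B6=T, B7=F, B8=F, B9=E, B10=T, B11=E
#3 (d=-1, m=3, u=3) -> covered: B1=T, B2=S, B3=F, B6=T, B7=F, B8=T, B9=E
#4 (d=0, m=4, u=1) -> covered: B1=T, B2=E, B3=T, B6=F, B7=F, B8=T, B9=E
#5 (d=0, m=1, u=3) -> covered: B1=T, B2=S, B3=F, B6=F, B7=T, B8=T, B9=E
union over all inputs: B1=T, B1=F, B2=S, B2=E, B3=T, B3=F, B4=T, B5=E, B6=T, B6=F, B7=T, B7=F, B8=T, B8=F, B9=E, B10=T, B11=E (17 outcomes)
every size-1 subset falls short of the 17 outcomes (best: 10/17)
every size-2 subset falls short of the 17 outcomes (best: 16/17)
size 3: inputs {1, 2, 4} cover all 17 outcomes, and no lexicographically smaller subset of this size does
Answer: 1, 2, 4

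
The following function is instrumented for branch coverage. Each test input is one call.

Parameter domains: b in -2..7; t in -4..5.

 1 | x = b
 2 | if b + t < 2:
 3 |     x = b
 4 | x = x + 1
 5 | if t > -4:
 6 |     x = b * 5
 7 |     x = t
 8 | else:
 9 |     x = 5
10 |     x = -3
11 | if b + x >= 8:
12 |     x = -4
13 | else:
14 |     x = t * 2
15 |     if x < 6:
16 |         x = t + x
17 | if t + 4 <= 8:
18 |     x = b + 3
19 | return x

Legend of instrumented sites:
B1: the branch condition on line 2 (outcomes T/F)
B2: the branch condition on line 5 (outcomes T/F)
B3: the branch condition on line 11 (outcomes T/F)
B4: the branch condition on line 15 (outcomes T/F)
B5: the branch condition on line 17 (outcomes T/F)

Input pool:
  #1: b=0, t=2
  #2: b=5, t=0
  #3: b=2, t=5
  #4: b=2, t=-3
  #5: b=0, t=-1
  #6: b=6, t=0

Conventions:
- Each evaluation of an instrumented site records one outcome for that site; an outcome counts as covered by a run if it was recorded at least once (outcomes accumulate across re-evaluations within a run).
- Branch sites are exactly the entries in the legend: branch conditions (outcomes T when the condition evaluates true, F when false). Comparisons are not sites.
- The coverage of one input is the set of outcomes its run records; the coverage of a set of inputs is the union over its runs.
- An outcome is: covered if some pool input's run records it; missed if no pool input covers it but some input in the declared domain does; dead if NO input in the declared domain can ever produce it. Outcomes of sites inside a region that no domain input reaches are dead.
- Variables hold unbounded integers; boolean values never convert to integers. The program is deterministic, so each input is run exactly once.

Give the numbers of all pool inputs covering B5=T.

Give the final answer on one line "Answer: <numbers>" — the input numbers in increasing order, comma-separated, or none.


input #1 (b=0, t=2): covers B5=T
input #2 (b=5, t=0): covers B5=T
input #3 (b=2, t=5): misses B5=T
input #4 (b=2, t=-3): covers B5=T
input #5 (b=0, t=-1): covers B5=T
input #6 (b=6, t=0): covers B5=T
Answer: 1, 2, 4, 5, 6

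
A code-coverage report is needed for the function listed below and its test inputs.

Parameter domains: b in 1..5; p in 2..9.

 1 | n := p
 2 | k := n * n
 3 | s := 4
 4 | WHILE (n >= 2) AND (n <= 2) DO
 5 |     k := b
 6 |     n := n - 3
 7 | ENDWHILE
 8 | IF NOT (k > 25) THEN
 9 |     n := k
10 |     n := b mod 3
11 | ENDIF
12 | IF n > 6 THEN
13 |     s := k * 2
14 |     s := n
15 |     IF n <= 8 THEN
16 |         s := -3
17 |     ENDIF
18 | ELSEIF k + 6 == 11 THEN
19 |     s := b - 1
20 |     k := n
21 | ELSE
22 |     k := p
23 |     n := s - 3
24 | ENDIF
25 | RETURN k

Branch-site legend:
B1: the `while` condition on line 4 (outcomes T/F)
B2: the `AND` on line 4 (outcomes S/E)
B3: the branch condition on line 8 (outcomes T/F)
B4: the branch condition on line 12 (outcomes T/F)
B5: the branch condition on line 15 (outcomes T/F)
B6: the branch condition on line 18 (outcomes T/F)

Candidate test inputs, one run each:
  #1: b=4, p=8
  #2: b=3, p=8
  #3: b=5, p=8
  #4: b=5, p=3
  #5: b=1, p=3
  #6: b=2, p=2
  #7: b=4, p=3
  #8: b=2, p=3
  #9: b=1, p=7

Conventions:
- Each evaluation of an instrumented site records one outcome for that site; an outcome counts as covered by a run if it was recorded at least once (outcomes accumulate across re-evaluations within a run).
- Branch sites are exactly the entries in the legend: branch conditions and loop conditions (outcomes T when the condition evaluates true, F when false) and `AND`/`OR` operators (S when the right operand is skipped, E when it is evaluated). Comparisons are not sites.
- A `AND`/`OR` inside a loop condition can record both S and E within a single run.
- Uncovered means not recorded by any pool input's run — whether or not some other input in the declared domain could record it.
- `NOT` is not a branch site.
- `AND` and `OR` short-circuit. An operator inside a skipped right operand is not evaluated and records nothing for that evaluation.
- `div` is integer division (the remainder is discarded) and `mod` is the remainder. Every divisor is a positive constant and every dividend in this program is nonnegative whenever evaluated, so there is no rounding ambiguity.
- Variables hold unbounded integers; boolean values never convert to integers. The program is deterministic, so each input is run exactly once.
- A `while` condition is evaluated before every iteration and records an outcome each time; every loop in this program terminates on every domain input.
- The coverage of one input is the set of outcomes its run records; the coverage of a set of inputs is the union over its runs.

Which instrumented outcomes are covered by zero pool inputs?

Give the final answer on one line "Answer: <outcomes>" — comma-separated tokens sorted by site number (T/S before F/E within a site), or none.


run #1 (b=4, p=8) runs B2->E, B1->F, B3->F, B4->T, B5->T; records B1=F, B2=E, B3=F, B4=T, B5=T
run #2 (b=3, p=8) runs B2->E, B1->F, B3->F, B4->T, B5->T; records B1=F, B2=E, B3=F, B4=T, B5=T
run #3 (b=5, p=8) runs B2->E, B1->F, B3->F, B4->T, B5->T; records B1=F, B2=E, B3=F, B4=T, B5=T
run #4 (b=5, p=3) runs B2->E, B1->F, B3->T, B4->F, B6->F; records B1=F, B2=E, B3=T, B4=F, B6=F
run #5 (b=1, p=3) runs B2->E, B1->F, B3->T, B4->F, B6->F; records B1=F, B2=E, B3=T, B4=F, B6=F
run #6 (b=2, p=2) runs B2->E, B1->T, B2->S, B1->F, B3->T, B4->F, B6->F; records B1=T, B1=F, B2=S, B2=E, B3=T, B4=F, B6=F
run #7 (b=4, p=3) runs B2->E, B1->F, B3->T, B4->F, B6->F; records B1=F, B2=E, B3=T, B4=F, B6=F
run #8 (b=2, p=3) runs B2->E, B1->F, B3->T, B4->F, B6->F; records B1=F, B2=E, B3=T, B4=F, B6=F
run #9 (b=1, p=7) runs B2->E, B1->F, B3->F, B4->T, B5->T; records B1=F, B2=E, B3=F, B4=T, B5=T
union over the pool: B1=T, B1=F, B2=S, B2=E, B3=T, B3=F, B4=T, B4=F, B5=T, B6=F
uncovered (2 of 12): B5=F, B6=T
Answer: B5=F, B6=T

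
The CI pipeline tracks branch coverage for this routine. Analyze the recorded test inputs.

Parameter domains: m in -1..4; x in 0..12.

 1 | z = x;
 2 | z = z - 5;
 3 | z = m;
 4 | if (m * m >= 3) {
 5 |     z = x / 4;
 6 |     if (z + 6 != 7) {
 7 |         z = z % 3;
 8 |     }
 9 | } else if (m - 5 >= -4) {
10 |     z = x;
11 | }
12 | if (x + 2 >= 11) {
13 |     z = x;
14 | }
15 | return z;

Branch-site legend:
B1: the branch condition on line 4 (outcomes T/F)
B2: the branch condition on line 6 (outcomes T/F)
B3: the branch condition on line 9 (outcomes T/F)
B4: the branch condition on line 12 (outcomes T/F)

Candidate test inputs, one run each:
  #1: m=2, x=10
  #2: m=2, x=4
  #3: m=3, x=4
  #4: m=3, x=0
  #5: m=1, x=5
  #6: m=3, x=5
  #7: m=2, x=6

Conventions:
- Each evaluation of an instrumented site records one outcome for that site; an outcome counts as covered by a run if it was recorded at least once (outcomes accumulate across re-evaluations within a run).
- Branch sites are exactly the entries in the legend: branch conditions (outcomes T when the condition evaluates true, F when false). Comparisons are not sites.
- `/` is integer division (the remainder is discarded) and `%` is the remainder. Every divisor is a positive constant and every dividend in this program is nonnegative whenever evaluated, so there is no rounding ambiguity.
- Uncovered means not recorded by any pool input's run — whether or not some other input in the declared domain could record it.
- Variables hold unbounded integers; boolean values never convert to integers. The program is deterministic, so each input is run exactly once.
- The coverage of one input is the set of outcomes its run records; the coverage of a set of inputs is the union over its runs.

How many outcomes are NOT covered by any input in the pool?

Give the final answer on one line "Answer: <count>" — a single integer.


test 1 (m=2, x=10) fires B1->T, B2->T, B4->T; hits B1=T, B2=T, B4=T
test 2 (m=2, x=4) fires B1->T, B2->F, B4->F; hits B1=T, B2=F, B4=F
test 3 (m=3, x=4) fires B1->T, B2->F, B4->F; hits B1=T, B2=F, B4=F
test 4 (m=3, x=0) fires B1->T, B2->T, B4->F; hits B1=T, B2=T, B4=F
test 5 (m=1, x=5) fires B1->F, B3->T, B4->F; hits B1=F, B3=T, B4=F
test 6 (m=3, x=5) fires B1->T, B2->F, B4->F; hits B1=T, B2=F, B4=F
test 7 (m=2, x=6) fires B1->T, B2->F, B4->F; hits B1=T, B2=F, B4=F
union over the pool: B1=T, B1=F, B2=T, B2=F, B3=T, B4=T, B4=F
uncovered (1 of 8): B3=F
Answer: 1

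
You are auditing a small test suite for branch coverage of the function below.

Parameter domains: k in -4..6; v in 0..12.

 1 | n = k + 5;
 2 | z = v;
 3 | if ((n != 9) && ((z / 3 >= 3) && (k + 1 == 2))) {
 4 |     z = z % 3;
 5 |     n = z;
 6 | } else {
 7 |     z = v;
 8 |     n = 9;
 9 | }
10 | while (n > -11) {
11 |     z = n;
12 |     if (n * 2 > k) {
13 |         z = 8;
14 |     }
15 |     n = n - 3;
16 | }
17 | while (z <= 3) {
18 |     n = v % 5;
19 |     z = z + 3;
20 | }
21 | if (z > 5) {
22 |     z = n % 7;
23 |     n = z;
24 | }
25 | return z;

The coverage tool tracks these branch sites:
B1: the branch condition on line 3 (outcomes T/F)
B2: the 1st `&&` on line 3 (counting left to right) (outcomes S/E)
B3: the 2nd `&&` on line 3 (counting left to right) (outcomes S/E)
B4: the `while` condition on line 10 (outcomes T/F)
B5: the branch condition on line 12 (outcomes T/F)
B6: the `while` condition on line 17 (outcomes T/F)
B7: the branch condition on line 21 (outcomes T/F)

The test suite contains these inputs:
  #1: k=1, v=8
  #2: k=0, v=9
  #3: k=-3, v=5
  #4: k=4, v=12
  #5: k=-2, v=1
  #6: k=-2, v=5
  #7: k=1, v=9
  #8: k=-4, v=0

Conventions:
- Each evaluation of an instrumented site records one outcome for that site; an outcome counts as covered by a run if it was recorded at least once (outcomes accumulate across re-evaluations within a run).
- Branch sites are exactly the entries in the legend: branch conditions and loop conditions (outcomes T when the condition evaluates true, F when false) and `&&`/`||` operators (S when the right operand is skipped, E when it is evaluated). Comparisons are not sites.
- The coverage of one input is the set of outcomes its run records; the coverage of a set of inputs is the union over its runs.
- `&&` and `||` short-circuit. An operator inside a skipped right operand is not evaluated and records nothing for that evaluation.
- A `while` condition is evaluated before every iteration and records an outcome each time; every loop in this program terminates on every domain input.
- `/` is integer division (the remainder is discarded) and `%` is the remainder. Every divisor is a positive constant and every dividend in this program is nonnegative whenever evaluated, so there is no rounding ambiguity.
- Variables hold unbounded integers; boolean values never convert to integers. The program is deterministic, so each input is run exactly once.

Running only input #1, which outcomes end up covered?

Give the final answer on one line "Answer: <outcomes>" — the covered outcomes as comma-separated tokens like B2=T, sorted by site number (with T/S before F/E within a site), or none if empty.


Simulating input #1 (k=1, v=8) step by step:
  B2->E, B3->S, B1->F, B4->T, B5->T, B4->T, B5->T, B4->T, B5->T, B4->T
  B5->F, B4->T, B5->F, B4->T, B5->F, B4->T, B5->F, B4->F, B6->T, B6->T
  B6->T, B6->T, B6->T, B6->F, B7->T
distinct outcomes covered: B1=F, B2=E, B3=S, B4=T, B4=F, B5=T, B5=F, B6=T, B6=F, B7=T
Answer: B1=F, B2=E, B3=S, B4=T, B4=F, B5=T, B5=F, B6=T, B6=F, B7=T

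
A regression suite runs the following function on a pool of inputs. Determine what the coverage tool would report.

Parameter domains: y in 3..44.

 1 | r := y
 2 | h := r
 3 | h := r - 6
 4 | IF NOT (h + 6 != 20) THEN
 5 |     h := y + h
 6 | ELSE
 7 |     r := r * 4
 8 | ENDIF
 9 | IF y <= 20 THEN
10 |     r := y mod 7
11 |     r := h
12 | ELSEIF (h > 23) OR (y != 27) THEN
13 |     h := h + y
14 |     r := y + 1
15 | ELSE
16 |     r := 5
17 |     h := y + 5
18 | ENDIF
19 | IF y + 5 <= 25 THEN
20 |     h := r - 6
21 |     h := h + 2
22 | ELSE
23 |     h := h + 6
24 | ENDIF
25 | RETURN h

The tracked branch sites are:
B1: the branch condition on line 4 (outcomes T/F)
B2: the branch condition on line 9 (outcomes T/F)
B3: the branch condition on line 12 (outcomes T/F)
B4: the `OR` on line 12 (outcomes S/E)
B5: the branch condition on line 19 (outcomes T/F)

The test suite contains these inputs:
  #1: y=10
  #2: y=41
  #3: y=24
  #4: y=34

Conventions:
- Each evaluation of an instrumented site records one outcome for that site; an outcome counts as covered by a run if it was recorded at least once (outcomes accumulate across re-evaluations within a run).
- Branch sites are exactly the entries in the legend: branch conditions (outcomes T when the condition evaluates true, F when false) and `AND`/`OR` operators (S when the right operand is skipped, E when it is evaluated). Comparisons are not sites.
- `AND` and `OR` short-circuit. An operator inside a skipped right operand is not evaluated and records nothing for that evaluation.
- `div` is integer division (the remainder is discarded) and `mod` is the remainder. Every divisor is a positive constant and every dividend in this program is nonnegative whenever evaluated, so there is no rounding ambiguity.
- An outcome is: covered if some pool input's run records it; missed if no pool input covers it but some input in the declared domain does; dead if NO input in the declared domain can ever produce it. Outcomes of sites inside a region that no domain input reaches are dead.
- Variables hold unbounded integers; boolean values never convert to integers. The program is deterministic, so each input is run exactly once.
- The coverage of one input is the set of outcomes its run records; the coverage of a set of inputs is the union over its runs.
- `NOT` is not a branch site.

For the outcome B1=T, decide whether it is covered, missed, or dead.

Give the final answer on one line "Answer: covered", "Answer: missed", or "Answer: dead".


no pool input records B1=T
but domain input (y=20) does record it -> reachable, so missed
Answer: missed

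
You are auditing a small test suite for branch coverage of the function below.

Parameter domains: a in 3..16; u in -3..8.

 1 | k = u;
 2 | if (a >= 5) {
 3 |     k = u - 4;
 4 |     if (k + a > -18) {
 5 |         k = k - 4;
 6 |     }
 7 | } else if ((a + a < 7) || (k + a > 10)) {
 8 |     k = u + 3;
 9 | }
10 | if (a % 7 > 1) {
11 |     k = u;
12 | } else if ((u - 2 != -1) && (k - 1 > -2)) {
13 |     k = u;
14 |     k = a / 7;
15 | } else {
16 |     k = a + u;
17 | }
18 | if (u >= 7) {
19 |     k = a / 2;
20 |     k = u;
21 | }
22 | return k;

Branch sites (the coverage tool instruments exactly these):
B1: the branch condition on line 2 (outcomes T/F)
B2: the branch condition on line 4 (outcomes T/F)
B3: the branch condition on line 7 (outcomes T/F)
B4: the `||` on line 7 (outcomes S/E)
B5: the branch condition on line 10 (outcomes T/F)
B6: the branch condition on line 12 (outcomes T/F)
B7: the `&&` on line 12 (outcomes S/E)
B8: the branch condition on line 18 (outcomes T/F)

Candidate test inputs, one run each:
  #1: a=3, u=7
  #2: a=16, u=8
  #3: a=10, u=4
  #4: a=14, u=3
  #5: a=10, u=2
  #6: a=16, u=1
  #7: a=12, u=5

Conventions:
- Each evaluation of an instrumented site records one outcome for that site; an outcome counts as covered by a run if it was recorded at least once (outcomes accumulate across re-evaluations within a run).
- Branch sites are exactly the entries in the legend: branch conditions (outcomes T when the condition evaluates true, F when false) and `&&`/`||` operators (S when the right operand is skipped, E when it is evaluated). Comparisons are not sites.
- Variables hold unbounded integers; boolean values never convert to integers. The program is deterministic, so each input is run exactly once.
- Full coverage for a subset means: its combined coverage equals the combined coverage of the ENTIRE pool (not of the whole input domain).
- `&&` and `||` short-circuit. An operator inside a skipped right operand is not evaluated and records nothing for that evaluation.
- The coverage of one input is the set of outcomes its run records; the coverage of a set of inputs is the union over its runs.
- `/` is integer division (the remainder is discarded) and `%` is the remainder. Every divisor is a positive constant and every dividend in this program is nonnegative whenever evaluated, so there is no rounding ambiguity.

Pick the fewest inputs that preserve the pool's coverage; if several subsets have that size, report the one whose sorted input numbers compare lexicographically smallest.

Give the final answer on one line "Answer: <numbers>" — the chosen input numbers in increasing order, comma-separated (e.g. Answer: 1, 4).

#1 (a=3, u=7) -> covered: B1=F, B3=T, B4=S, B5=T, B8=T
#2 (a=16, u=8) -> covered: B1=T, B2=T, B5=T, B8=T
#3 (a=10, u=4) -> covered: B1=T, B2=T, B5=T, B8=F
#4 (a=14, u=3) -> covered: B1=T, B2=T, B5=F, B6=F, B7=E, B8=F
#5 (a=10, u=2) -> covered: B1=T, B2=T, B5=T, B8=F
#6 (a=16, u=1) -> covered: B1=T, B2=T, B5=T, B8=F
#7 (a=12, u=5) -> covered: B1=T, B2=T, B5=T, B8=F
pool-wide coverage (11 outcomes): B1=T, B1=F, B2=T, B3=T, B4=S, B5=T, B5=F, B6=F, B7=E, B8=T, B8=F
no size-1 subset reaches all 11 outcomes (best union: 6/11)
size 2: inputs {1, 4} cover all 11 outcomes, and no lexicographically smaller subset of this size does

Answer: 1, 4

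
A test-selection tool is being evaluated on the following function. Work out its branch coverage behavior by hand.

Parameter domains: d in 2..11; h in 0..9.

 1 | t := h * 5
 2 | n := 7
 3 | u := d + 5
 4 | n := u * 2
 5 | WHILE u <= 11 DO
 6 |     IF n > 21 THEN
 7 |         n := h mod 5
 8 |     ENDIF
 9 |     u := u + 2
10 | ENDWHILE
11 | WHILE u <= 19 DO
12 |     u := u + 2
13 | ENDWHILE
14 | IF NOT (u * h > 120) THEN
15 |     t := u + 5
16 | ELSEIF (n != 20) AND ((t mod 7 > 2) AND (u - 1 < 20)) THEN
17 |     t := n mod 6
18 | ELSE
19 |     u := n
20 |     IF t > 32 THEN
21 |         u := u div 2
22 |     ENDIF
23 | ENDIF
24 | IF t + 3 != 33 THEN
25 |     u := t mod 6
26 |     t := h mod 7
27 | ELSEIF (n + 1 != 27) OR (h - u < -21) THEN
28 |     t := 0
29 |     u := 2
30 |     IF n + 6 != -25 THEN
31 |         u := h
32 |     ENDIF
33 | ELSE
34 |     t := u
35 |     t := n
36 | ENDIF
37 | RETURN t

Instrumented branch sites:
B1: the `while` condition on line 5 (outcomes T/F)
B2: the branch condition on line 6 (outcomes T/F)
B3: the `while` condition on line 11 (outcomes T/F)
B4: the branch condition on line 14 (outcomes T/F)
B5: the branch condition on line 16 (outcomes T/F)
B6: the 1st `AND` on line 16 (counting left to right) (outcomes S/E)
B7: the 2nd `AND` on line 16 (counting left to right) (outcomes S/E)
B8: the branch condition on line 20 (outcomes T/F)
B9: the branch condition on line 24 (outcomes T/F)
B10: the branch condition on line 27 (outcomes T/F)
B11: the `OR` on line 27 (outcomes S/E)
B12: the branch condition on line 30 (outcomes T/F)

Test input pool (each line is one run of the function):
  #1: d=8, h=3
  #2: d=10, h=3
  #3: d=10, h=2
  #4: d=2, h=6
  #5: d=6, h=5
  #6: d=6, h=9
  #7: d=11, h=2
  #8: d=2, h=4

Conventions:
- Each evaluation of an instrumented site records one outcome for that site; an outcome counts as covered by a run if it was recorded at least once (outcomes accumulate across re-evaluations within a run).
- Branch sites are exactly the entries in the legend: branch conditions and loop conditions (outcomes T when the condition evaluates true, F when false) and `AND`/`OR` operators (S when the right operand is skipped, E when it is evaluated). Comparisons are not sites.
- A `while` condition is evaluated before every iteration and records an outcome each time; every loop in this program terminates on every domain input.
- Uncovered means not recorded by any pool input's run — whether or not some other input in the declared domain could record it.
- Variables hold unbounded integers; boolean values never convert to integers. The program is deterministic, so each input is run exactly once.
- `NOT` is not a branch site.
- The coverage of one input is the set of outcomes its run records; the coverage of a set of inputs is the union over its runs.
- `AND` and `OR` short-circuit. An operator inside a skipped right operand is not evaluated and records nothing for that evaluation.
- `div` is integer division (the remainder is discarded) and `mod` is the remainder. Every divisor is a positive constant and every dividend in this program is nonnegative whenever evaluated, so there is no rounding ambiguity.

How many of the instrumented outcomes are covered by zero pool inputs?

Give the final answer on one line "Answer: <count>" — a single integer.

input #1 (d=8, h=3): events B1->F, B3->T, B3->T, B3->T, B3->T, B3->F, B4->T, B9->T; covers B1=F, B3=T, B3=F, B4=T, B9=T
input #2 (d=10, h=3): events B1->F, B3->T, B3->T, B3->T, B3->F, B4->T, B9->T; covers B1=F, B3=T, B3=F, B4=T, B9=T
input #3 (d=10, h=2): events B1->F, B3->T, B3->T, B3->T, B3->F, B4->T, B9->T; covers B1=F, B3=T, B3=F, B4=T, B9=T
input #4 (d=2, h=6): events B1->T, B2->F, B1->T, B2->F, B1->T, B2->F, B1->F, B3->T, B3->T, B3->T, B3->T, B3->F, B4->F, B6->E, ...; covers B1=T, B1=F, B2=F, B3=T, B3=F, B4=F, B5=F, B6=E, B7=S, B8=F, B9=F, B10=T, B11=S, B12=T
input #5 (d=6, h=5): events B1->T, B2->T, B1->F, B3->T, B3->T, B3->T, B3->T, B3->F, B4->T, B9->T; covers B1=T, B1=F, B2=T, B3=T, B3=F, B4=T, B9=T
input #6 (d=6, h=9): events B1->T, B2->T, B1->F, B3->T, B3->T, B3->T, B3->T, B3->F, B4->F, B6->E, B7->E, B5->F, B8->T, B9->T; covers B1=T, B1=F, B2=T, B3=T, B3=F, B4=F, B5=F, B6=E, B7=E, B8=T, B9=T
input #7 (d=11, h=2): events B1->F, B3->T, B3->T, B3->F, B4->T, B9->T; covers B1=F, B3=T, B3=F, B4=T, B9=T
input #8 (d=2, h=4): events B1->T, B2->F, B1->T, B2->F, B1->T, B2->F, B1->F, B3->T, B3->T, B3->T, B3->T, B3->F, B4->T, B9->T; covers B1=T, B1=F, B2=F, B3=T, B3=F, B4=T, B9=T
union over the pool: B1=T, B1=F, B2=T, B2=F, B3=T, B3=F, B4=T, B4=F, B5=F, B6=E, B7=S, B7=E, B8=T, B8=F, B9=T, B9=F, B10=T, B11=S, B12=T
uncovered (5 of 24): B5=T, B6=S, B10=F, B11=E, B12=F

Answer: 5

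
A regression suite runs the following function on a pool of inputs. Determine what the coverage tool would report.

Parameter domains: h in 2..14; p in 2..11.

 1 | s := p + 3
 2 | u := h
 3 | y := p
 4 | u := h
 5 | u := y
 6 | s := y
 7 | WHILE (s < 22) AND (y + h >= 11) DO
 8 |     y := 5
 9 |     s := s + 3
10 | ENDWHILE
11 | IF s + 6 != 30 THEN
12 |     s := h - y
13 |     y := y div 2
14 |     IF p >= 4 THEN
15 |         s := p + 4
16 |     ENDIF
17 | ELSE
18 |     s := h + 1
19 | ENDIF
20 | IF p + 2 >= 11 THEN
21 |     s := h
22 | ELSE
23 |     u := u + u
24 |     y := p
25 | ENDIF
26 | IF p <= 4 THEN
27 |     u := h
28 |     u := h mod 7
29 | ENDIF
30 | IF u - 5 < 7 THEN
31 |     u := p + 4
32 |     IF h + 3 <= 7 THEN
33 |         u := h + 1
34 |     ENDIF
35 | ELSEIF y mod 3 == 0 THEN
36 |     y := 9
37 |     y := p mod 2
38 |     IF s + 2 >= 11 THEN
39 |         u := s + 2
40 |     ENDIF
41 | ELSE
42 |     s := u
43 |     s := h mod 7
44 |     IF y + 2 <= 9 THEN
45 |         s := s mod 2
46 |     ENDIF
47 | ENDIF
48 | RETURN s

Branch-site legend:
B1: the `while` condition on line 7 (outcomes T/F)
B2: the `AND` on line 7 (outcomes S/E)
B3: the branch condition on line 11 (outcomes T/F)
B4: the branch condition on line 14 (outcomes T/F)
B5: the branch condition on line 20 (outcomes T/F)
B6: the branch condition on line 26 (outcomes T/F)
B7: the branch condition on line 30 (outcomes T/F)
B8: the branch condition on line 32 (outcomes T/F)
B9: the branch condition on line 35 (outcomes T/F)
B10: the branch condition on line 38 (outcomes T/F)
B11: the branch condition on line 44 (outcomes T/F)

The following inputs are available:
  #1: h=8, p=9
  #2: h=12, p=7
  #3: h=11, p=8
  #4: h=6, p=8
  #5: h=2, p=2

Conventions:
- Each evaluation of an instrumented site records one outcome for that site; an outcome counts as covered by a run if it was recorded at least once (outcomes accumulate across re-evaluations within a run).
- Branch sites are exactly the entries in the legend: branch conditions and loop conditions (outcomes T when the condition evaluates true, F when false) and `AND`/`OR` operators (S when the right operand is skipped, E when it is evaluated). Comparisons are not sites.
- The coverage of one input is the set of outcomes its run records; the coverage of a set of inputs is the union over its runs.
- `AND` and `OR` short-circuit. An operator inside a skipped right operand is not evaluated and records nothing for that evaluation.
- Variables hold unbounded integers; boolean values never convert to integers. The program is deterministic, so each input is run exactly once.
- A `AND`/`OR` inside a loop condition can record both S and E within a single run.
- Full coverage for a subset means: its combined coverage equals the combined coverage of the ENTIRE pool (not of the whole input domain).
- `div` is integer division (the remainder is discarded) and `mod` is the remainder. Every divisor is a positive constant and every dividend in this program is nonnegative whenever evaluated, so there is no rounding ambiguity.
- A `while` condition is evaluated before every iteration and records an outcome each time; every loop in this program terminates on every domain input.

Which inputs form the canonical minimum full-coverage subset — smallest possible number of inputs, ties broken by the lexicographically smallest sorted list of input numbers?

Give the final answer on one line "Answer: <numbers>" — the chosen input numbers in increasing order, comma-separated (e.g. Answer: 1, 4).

input #1, h=8, p=9: events B2->E, B1->T, B2->E, B1->T, B2->E, B1->T, B2->E, B1->T, B2->E, B1->T, B2->S, B1->F, B3->F, B5->T, ...; outcomes B1=T, B1=F, B2=S, B2=E, B3=F, B5=T, B6=F, B7=T, B8=F
input #2, h=12, p=7: events B2->E, B1->T, B2->E, B1->T, B2->E, B1->T, B2->E, B1->T, B2->E, B1->T, B2->S, B1->F, B3->T, B4->T, ...; outcomes B1=T, B1=F, B2=S, B2=E, B3=T, B4=T, B5=F, B6=F, B7=F, B9=F, B11=T
input #3, h=11, p=8: events B2->E, B1->T, B2->E, B1->T, B2->E, B1->T, B2->E, B1->T, B2->E, B1->T, B2->S, B1->F, B3->T, B4->T, ...; outcomes B1=T, B1=F, B2=S, B2=E, B3=T, B4=T, B5=F, B6=F, B7=F, B9=F, B11=F
input #4, h=6, p=8: events B2->E, B1->T, B2->E, B1->T, B2->E, B1->T, B2->E, B1->T, B2->E, B1->T, B2->S, B1->F, B3->T, B4->T, ...; outcomes B1=T, B1=F, B2=S, B2=E, B3=T, B4=T, B5=F, B6=F, B7=F, B9=F, B11=F
input #5, h=2, p=2: events B2->E, B1->F, B3->T, B4->F, B5->F, B6->T, B7->T, B8->T; outcomes B1=F, B2=E, B3=T, B4=F, B5=F, B6=T, B7=T, B8=T
the full pool covers 19 outcomes: B1=T, B1=F, B2=S, B2=E, B3=T, B3=F, B4=T, B4=F, B5=T, B5=F, B6=T, B6=F, B7=T, B7=F, B8=T, B8=F, B9=F, B11=T, B11=F
no size-1 subset reaches all 19 outcomes (best union: 11/19)
no size-2 subset reaches all 19 outcomes (best union: 15/19)
no size-3 subset reaches all 19 outcomes (best union: 18/19)
inputs {1, 2, 3, 5} (size 4) cover everything; no size-4 subset with a lexicographically smaller index list covers all 19

Answer: 1, 2, 3, 5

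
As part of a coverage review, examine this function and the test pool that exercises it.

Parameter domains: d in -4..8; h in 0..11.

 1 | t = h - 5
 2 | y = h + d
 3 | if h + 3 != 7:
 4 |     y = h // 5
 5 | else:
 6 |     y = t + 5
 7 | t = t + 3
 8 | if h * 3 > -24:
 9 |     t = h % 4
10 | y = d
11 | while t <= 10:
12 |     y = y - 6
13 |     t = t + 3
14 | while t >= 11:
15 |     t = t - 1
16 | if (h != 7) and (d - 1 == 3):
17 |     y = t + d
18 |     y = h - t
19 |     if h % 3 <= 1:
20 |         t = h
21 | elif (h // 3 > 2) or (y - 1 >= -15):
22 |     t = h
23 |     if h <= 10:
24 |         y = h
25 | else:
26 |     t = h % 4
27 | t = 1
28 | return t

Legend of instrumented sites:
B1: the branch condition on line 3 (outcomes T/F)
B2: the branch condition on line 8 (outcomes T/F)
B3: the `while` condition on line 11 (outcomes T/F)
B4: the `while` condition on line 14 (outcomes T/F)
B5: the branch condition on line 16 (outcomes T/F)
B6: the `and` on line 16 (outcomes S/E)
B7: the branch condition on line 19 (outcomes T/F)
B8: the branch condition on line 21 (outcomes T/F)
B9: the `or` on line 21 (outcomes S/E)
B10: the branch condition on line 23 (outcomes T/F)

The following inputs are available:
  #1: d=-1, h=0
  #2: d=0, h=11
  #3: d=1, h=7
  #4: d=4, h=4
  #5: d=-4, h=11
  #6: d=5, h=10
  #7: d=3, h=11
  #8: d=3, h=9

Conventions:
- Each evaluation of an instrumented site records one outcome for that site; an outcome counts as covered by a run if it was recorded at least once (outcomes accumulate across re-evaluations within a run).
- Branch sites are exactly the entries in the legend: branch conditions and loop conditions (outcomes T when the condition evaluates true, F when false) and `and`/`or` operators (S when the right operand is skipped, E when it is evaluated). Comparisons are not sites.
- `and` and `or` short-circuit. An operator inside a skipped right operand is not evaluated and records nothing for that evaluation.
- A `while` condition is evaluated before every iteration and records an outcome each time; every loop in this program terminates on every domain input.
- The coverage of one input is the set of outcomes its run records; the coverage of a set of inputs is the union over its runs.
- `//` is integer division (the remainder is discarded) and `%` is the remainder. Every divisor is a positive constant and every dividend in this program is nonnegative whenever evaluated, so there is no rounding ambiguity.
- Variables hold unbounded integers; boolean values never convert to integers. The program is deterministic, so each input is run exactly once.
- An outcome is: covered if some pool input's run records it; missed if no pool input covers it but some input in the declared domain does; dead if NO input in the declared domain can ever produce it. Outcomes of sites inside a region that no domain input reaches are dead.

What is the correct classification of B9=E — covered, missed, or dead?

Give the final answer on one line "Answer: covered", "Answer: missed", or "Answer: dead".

B9=E is recorded by pool input(s) 1, 3 -> covered

Answer: covered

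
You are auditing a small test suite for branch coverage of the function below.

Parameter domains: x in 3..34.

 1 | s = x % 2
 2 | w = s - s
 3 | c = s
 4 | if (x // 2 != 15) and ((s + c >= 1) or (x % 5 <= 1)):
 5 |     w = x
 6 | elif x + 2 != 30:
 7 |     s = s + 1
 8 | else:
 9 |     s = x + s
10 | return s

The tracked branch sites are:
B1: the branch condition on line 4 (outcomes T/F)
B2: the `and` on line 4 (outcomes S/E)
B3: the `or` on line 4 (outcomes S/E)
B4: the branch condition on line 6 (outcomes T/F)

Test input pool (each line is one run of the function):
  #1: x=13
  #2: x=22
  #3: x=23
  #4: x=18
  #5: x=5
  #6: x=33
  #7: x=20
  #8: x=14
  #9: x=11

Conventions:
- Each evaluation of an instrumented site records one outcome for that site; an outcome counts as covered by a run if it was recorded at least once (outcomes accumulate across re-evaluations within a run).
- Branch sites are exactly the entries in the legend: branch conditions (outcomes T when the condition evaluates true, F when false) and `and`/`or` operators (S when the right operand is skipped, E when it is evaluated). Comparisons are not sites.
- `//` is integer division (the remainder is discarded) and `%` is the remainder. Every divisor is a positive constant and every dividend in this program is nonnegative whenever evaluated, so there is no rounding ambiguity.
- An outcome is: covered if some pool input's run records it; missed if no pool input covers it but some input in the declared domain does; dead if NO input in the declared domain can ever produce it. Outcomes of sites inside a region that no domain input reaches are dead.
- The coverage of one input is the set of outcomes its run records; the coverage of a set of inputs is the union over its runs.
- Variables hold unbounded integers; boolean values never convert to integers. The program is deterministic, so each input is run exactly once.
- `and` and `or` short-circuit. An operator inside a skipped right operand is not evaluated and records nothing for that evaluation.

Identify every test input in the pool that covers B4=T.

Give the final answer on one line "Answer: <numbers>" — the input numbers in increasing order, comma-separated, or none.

input #1 (x=13): never hits B4=T
input #2 (x=22): hits B4=T
input #3 (x=23): never hits B4=T
input #4 (x=18): hits B4=T
input #5 (x=5): never hits B4=T
input #6 (x=33): never hits B4=T
input #7 (x=20): never hits B4=T
input #8 (x=14): hits B4=T
input #9 (x=11): never hits B4=T

Answer: 2, 4, 8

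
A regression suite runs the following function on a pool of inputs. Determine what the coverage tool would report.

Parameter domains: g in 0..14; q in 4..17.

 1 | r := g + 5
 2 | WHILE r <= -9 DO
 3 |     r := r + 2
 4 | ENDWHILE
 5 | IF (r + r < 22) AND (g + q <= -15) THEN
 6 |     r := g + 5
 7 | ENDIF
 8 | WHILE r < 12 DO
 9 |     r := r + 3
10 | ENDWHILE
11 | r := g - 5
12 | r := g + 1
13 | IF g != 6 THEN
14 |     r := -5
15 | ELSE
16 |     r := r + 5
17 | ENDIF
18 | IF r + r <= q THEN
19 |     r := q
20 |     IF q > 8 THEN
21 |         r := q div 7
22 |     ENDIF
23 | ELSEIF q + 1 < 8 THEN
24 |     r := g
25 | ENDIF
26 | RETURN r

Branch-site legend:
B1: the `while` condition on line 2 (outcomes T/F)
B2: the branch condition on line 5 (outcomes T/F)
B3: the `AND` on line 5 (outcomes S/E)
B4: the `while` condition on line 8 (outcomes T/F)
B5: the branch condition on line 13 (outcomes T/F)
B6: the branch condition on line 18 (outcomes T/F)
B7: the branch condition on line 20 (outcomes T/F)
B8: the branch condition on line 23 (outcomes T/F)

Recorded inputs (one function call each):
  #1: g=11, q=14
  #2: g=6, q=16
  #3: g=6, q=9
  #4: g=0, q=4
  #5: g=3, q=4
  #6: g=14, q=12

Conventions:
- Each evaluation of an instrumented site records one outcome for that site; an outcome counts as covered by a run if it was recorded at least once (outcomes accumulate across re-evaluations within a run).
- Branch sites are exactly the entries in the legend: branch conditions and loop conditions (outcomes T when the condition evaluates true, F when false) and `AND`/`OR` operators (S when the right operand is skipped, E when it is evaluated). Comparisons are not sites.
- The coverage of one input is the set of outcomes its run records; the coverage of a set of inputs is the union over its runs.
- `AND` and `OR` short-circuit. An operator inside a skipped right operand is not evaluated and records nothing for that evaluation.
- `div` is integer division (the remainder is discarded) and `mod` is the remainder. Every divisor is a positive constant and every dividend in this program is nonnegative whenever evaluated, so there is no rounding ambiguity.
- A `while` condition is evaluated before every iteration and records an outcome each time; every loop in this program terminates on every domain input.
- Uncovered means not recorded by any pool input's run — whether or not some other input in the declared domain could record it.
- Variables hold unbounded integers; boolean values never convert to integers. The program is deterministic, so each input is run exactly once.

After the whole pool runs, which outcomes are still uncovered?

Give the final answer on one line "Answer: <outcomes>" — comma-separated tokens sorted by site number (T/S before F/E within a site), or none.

run #1 (g=11, q=14) records B1=F, B2=F, B3=S, B4=F, B5=T, B6=T, B7=T
run #2 (g=6, q=16) records B1=F, B2=F, B3=S, B4=T, B4=F, B5=F, B6=F, B8=F
run #3 (g=6, q=9) records B1=F, B2=F, B3=S, B4=T, B4=F, B5=F, B6=F, B8=F
run #4 (g=0, q=4) records B1=F, B2=F, B3=E, B4=T, B4=F, B5=T, B6=T, B7=F
run #5 (g=3, q=4) records B1=F, B2=F, B3=E, B4=T, B4=F, B5=T, B6=T, B7=F
run #6 (g=14, q=12) records B1=F, B2=F, B3=S, B4=F, B5=T, B6=T, B7=T
union over the pool: B1=F, B2=F, B3=S, B3=E, B4=T, B4=F, B5=T, B5=F, B6=T, B6=F, B7=T, B7=F, B8=F
uncovered (3 of 16): B1=T, B2=T, B8=T

Answer: B1=T, B2=T, B8=T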